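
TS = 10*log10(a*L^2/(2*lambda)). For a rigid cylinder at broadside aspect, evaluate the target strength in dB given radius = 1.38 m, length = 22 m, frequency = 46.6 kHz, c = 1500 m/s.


lambda = 1500/46600 = 0.03219 m
TS = 10*log10(1.38*22^2/(2*0.03219)) = 40.16

40.16 dB


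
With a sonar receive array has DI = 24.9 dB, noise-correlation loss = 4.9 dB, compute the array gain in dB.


AG = DI - L_corr = 24.9 - 4.9 = 20.0

20.0 dB


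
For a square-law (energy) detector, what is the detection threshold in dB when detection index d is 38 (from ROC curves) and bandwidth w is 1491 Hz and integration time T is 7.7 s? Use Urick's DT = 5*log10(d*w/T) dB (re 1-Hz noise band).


19.33 dB


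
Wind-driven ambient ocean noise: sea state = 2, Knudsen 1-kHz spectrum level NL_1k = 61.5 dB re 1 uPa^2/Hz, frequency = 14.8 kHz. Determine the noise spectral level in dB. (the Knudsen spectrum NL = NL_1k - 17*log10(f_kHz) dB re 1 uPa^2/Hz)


NL = NL_1k - 17*log10(f_kHz) = 61.5 - 17*log10(14.8) = 61.5 - (19.89) = 41.61

41.61 dB


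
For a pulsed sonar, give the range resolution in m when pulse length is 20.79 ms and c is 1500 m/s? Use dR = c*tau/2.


dR = c*tau/2 = 1500 * 20.79e-3 / 2 = 15.5925

15.5925 m


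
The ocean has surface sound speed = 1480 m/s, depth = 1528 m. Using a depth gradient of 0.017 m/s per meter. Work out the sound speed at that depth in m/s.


1505.976 m/s


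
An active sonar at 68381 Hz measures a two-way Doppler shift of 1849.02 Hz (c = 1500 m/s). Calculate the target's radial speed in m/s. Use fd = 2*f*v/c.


From fd = 2*f*v/c, v = c*fd/(2*f) = 1500 * 1849.02 / (2*68381) = 20.28

20.28 m/s


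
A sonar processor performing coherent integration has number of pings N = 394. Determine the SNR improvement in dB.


25.95 dB


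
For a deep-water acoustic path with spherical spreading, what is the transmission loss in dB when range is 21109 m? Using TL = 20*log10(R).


86.49 dB


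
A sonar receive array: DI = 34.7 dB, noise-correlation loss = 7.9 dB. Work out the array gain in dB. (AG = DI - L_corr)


AG = DI - L_corr = 34.7 - 7.9 = 26.8

26.8 dB


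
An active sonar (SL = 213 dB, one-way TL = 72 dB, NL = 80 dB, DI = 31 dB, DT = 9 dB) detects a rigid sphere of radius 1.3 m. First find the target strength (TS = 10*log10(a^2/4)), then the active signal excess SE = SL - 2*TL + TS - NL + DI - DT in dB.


Step 1: TS = 10*log10(1.3^2/4) = -3.74 dB
Step 2: SE = SL - 2*TL + TS - NL + DI - DT = 213 - 2*72 + (-3.74) - 80 + 31 - 9 = 7.26

7.26 dB


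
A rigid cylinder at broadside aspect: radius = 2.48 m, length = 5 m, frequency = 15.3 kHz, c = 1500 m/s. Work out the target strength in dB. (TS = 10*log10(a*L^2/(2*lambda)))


25.0 dB


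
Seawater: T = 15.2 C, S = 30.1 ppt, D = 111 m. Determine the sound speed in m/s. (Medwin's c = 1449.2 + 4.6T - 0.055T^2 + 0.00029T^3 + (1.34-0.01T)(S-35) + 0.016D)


1503.39 m/s


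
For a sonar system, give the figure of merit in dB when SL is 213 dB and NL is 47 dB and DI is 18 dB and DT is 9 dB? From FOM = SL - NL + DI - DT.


FOM = SL - NL + DI - DT = 213 - 47 + 18 - 9 = 175

175 dB


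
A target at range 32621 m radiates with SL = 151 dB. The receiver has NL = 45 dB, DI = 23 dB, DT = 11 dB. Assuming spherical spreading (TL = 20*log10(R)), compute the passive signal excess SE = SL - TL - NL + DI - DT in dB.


Step 1: TL = 20*log10(32621) = 90.27 dB
Step 2: SE = 151 - 90.27 - 45 + 23 - 11 = 27.73

27.73 dB


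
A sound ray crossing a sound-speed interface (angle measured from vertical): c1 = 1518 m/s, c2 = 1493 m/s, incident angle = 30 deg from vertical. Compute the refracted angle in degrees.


29.46 deg


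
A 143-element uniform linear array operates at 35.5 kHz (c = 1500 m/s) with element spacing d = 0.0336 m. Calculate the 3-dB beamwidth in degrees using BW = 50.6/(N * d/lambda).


Step 1: lambda = 1500/35500 = 0.04225 m
Step 2: d/lambda = 0.0336/0.04225 = 0.7953
Step 3: BW = 50.6/(N * d/lambda) = 50.6/(143 * 0.7953) = 0.44

0.44 deg


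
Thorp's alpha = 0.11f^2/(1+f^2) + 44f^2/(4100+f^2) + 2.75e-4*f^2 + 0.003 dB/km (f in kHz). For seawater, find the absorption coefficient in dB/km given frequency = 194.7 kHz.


f^2 = 37908.09
alpha = 0.11*37908.09/(1+37908.09) + 44*37908.09/(4100+37908.09) + 2.75e-4*37908.09 + 0.003 = 50.243

50.243 dB/km


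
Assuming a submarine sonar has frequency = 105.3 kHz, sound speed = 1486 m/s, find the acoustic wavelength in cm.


lambda = c/f = 1486 / 105300 = 0.0141 m = 1.41 cm

1.41 cm


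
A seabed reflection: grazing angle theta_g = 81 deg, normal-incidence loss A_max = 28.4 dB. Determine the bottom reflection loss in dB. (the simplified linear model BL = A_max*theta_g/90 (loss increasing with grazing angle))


BL = A_max * theta_g / 90 = 28.4 * 81 / 90 = 25.56

25.56 dB


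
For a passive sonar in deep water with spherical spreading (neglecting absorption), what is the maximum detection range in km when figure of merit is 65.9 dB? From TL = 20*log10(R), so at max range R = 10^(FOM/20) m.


At max range FOM = TL, so 20*log10(R) = 65.9
R = 10^(65.9/20) = 1972.42 m = 1.97 km

1.97 km


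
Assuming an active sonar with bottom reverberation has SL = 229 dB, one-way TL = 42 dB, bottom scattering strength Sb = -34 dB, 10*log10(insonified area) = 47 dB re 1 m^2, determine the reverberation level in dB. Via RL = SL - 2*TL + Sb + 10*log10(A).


RL = SL - 2*TL + Sb + 10*log10(A) = 229 - 2*42 + (-34) + 47 = 158

158 dB


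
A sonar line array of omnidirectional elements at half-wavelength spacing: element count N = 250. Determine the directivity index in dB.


DI = 10*log10(250) = 23.98

23.98 dB


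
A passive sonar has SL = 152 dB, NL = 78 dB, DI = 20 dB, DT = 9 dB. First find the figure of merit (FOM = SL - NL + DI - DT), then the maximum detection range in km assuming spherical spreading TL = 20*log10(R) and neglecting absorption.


Step 1: FOM = SL - NL + DI - DT = 152 - 78 + 20 - 9 = 85 dB
Step 2: at max range FOM = TL = 20*log10(R), so R = 10^(85/20) = 17782.79 m = 17.78 km

17.78 km


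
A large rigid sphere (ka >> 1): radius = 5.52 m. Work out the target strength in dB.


8.82 dB


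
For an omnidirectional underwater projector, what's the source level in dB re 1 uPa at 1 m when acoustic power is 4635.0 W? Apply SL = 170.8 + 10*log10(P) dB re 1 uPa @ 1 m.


SL = 170.8 + 10*log10(4635.0) = 170.8 + 36.66 = 207.46

207.46 dB


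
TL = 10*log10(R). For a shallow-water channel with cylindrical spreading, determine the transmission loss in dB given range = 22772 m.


TL = 10*log10(22772) = 43.57

43.57 dB


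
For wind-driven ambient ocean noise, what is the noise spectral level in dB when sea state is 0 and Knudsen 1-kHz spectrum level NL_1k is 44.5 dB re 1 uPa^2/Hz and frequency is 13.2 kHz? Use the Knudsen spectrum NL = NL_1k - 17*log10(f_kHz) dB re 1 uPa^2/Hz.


25.45 dB


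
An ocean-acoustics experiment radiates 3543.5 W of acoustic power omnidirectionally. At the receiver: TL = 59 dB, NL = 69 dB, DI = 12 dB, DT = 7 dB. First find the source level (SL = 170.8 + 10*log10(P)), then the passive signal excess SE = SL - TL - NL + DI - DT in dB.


Step 1: SL = 170.8 + 10*log10(3543.5) = 206.29 dB
Step 2: SE = SL - TL - NL + DI - DT = 206.29 - 59 - 69 + 12 - 7 = 83.29

83.29 dB


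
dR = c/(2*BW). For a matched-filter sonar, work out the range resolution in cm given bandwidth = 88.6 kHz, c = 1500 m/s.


0.85 cm


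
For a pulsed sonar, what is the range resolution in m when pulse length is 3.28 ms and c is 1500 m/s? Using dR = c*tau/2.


2.46 m


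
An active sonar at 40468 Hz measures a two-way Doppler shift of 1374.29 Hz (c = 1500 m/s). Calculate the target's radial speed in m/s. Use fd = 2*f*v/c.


25.47 m/s


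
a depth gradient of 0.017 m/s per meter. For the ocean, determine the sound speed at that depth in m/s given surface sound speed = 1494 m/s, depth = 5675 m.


c = 1494 + 0.017 * 5675 = 1590.475

1590.475 m/s


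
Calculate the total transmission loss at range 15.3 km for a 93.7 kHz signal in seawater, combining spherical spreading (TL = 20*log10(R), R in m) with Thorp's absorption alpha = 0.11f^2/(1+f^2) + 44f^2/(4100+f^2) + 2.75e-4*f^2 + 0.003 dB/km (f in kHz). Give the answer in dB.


Step 1 (Thorp): alpha = 0.11*8779.69/(1+8779.69) + 44*8779.69/(4100+8779.69) + 2.75e-4*8779.69 + 0.003 = 32.5209 dB/km
Step 2: TL_spread = 20*log10(15300) = 83.69 dB
Step 3: TL_abs = alpha*R = 32.5209 * 15.3 = 497.57 dB
Step 4: TL_total = 83.69 + 497.57 = 581.26

581.26 dB


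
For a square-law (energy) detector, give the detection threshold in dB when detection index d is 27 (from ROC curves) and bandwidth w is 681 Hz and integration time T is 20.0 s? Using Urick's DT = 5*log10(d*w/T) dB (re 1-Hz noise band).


14.82 dB


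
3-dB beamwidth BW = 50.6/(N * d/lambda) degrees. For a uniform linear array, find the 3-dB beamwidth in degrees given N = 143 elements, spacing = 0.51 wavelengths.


BW = 50.6 / (143 * 0.51) = 50.6 / 72.93 = 0.69

0.69 deg


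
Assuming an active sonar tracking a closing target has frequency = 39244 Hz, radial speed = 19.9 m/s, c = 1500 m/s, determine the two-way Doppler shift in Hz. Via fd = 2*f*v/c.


1041.27 Hz


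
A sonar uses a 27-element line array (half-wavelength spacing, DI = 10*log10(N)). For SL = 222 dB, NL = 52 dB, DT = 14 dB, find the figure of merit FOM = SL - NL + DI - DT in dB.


Step 1: DI = 10*log10(27) = 14.31 dB
Step 2: FOM = SL - NL + DI - DT = 222 - 52 + 14.31 - 14 = 170.31

170.31 dB


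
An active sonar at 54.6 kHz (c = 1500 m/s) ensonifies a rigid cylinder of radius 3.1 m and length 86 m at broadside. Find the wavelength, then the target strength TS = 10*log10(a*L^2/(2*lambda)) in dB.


Step 1: lambda = c/f = 1500/54600 = 0.02747 m
Step 2: TS = 10*log10(a*L^2/(2*lambda)) = 10*log10(3.1*86^2/(2*0.02747)) = 56.2

56.2 dB


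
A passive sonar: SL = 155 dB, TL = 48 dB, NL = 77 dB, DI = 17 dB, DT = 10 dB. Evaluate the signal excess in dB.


SE = SL - TL - NL + DI - DT = 155 - 48 - 77 + 17 - 10 = 37

37 dB


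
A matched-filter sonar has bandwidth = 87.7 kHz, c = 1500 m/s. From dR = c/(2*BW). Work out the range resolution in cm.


dR = c/(2*BW) = 1500 / (2 * 87.7e3) = 0.0086 m = 0.86 cm

0.86 cm


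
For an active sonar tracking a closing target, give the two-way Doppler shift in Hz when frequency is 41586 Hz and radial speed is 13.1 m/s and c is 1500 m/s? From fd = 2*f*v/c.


fd = 2*f*v/c = 2 * 41586 * 13.1 / 1500 = 726.37

726.37 Hz


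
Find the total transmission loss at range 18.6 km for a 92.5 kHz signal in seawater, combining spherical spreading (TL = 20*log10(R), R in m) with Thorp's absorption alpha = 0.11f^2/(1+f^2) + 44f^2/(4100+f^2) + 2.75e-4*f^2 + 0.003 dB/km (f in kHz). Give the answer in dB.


Step 1 (Thorp): alpha = 0.11*8556.25/(1+8556.25) + 44*8556.25/(4100+8556.25) + 2.75e-4*8556.25 + 0.003 = 32.2121 dB/km
Step 2: TL_spread = 20*log10(18600) = 85.39 dB
Step 3: TL_abs = alpha*R = 32.2121 * 18.6 = 599.15 dB
Step 4: TL_total = 85.39 + 599.15 = 684.54

684.54 dB


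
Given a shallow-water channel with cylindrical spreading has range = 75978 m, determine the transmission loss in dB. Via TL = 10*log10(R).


48.81 dB


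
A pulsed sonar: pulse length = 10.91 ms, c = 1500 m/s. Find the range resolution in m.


8.1825 m


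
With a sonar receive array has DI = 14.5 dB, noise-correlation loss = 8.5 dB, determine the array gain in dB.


AG = DI - L_corr = 14.5 - 8.5 = 6.0

6.0 dB


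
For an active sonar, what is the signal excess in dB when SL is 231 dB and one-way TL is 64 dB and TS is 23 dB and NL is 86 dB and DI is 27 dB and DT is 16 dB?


51 dB


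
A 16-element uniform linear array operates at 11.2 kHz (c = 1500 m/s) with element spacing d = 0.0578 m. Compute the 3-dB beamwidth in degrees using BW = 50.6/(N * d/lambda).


7.33 deg


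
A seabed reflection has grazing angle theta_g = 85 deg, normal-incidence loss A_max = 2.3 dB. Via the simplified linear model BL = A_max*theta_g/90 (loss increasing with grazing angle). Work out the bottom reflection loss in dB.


BL = A_max * theta_g / 90 = 2.3 * 85 / 90 = 2.17

2.17 dB


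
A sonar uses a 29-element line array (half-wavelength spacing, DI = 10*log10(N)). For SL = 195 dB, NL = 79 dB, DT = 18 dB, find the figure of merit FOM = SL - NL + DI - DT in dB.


Step 1: DI = 10*log10(29) = 14.62 dB
Step 2: FOM = SL - NL + DI - DT = 195 - 79 + 14.62 - 18 = 112.62

112.62 dB


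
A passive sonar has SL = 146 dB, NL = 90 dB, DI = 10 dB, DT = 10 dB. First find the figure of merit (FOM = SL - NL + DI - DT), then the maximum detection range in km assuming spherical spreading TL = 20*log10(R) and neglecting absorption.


Step 1: FOM = SL - NL + DI - DT = 146 - 90 + 10 - 10 = 56 dB
Step 2: at max range FOM = TL = 20*log10(R), so R = 10^(56/20) = 630.96 m = 0.63 km

0.63 km


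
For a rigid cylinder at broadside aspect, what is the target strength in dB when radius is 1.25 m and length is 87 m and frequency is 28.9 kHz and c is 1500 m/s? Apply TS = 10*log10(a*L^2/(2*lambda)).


49.6 dB


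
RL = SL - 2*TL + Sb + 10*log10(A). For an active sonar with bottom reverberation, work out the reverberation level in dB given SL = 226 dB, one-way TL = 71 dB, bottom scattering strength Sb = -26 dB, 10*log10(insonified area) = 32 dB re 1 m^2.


90 dB


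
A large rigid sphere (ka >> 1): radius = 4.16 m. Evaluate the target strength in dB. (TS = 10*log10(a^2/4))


TS = 10*log10(4.16^2 / 4) = 10*log10(4.3264) = 6.36

6.36 dB


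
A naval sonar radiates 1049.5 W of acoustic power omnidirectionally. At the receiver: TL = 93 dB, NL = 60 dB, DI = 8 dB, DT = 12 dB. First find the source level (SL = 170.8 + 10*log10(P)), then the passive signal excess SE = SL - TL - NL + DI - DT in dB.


Step 1: SL = 170.8 + 10*log10(1049.5) = 201.01 dB
Step 2: SE = SL - TL - NL + DI - DT = 201.01 - 93 - 60 + 8 - 12 = 44.01

44.01 dB


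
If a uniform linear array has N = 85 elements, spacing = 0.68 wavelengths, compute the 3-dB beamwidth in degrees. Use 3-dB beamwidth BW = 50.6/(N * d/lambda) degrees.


0.88 deg


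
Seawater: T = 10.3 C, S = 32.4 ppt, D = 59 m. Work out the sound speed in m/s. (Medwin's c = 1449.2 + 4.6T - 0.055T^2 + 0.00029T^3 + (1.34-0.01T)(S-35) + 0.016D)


c = 1449.2 + 4.6*10.3 - 0.055*10.3^2 + 0.00029*10.3^3 + (1.34 - 0.01*10.3)*(32.4 - 35) + 0.016*59 = 1488.79

1488.79 m/s


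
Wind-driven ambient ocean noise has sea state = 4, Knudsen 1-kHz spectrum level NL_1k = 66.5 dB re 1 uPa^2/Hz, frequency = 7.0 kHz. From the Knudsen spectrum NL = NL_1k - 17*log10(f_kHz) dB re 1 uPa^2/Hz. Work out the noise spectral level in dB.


52.13 dB


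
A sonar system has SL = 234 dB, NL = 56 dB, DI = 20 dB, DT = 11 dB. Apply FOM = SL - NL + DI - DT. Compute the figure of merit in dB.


FOM = SL - NL + DI - DT = 234 - 56 + 20 - 11 = 187

187 dB


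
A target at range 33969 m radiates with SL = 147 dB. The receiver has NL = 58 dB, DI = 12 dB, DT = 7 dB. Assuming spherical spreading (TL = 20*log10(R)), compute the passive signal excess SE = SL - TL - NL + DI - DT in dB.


Step 1: TL = 20*log10(33969) = 90.62 dB
Step 2: SE = 147 - 90.62 - 58 + 12 - 7 = 3.38

3.38 dB


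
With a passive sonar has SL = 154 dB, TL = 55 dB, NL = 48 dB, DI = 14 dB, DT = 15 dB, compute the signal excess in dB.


50 dB


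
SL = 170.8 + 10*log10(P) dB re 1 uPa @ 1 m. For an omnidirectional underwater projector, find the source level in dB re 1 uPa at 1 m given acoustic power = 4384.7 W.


SL = 170.8 + 10*log10(4384.7) = 170.8 + 36.42 = 207.22

207.22 dB


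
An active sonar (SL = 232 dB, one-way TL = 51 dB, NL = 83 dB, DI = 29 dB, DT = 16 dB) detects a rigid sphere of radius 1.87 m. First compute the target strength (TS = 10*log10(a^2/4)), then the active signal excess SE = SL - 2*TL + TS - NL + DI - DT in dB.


Step 1: TS = 10*log10(1.87^2/4) = -0.58 dB
Step 2: SE = SL - 2*TL + TS - NL + DI - DT = 232 - 2*51 + (-0.58) - 83 + 29 - 16 = 59.42

59.42 dB


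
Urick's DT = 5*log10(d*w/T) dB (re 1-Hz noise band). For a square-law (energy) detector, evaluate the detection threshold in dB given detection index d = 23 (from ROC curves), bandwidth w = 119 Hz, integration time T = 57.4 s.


DT = 5*log10(d*w/T) = 5*log10(23 * 119 / 57.4) = 5*log10(47.68) = 8.39

8.39 dB


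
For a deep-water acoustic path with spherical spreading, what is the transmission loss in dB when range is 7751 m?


77.79 dB


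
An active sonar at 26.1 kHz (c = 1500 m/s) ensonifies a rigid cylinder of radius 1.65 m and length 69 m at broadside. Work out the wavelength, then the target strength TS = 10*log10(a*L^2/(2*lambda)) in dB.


Step 1: lambda = c/f = 1500/26100 = 0.05747 m
Step 2: TS = 10*log10(a*L^2/(2*lambda)) = 10*log10(1.65*69^2/(2*0.05747)) = 48.35

48.35 dB


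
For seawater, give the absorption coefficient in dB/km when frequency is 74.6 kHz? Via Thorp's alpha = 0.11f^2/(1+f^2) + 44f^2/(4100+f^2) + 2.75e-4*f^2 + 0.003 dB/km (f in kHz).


f^2 = 5565.16
alpha = 0.11*5565.16/(1+5565.16) + 44*5565.16/(4100+5565.16) + 2.75e-4*5565.16 + 0.003 = 26.978

26.978 dB/km


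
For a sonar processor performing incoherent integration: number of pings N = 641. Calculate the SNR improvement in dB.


14.03 dB


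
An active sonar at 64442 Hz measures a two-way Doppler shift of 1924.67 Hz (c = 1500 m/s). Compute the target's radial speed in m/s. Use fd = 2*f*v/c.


From fd = 2*f*v/c, v = c*fd/(2*f) = 1500 * 1924.67 / (2*64442) = 22.4

22.4 m/s


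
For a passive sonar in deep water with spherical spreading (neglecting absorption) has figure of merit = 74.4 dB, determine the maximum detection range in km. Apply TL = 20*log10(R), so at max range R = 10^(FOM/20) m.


At max range FOM = TL, so 20*log10(R) = 74.4
R = 10^(74.4/20) = 5248.07 m = 5.25 km

5.25 km


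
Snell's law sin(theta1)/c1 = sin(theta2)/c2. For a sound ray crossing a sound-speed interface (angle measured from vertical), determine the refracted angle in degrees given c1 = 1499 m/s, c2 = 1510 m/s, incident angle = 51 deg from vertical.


sin(theta2) = (c2/c1)*sin(theta1) = (1510/1499)*sin(51 deg) = 0.78285
theta2 = arcsin(0.78285) = 51.52

51.52 deg


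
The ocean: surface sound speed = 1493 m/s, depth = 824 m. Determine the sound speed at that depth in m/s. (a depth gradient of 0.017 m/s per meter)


c = 1493 + 0.017 * 824 = 1507.008

1507.008 m/s


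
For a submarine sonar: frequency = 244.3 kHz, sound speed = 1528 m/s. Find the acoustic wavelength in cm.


0.63 cm


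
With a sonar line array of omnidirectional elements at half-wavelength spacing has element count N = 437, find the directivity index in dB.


26.4 dB


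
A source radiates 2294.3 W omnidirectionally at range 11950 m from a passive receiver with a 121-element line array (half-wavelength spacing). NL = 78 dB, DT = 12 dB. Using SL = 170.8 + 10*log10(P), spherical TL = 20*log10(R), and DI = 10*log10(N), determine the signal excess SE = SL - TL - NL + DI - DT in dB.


Step 1: SL = 170.8 + 10*log10(2294.3) = 204.41 dB
Step 2: TL = 20*log10(11950) = 81.55 dB
Step 3: DI = 10*log10(121) = 20.83 dB
Step 4: SE = SL - TL - NL + DI - DT = 204.41 - 81.55 - 78 + 20.83 - 12 = 53.69

53.69 dB


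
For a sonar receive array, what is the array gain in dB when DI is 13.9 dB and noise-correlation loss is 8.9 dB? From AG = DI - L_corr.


AG = DI - L_corr = 13.9 - 8.9 = 5.0

5.0 dB


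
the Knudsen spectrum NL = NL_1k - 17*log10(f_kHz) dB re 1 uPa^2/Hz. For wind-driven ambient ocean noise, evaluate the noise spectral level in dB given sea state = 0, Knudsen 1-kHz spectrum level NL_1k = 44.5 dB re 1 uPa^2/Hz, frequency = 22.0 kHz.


21.68 dB


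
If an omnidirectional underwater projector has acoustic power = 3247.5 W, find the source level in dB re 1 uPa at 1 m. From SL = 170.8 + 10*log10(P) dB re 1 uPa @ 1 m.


SL = 170.8 + 10*log10(3247.5) = 170.8 + 35.12 = 205.92

205.92 dB


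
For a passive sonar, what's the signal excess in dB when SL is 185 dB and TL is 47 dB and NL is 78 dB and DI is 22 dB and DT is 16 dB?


66 dB


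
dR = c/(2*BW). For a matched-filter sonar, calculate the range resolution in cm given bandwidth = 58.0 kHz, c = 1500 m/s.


dR = c/(2*BW) = 1500 / (2 * 58.0e3) = 0.0129 m = 1.29 cm

1.29 cm


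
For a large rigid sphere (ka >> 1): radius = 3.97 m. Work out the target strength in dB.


TS = 10*log10(3.97^2 / 4) = 10*log10(3.940225) = 5.96

5.96 dB


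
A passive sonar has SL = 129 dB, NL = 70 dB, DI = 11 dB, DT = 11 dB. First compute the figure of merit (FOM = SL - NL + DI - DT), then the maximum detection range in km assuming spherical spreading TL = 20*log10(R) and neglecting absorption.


Step 1: FOM = SL - NL + DI - DT = 129 - 70 + 11 - 11 = 59 dB
Step 2: at max range FOM = TL = 20*log10(R), so R = 10^(59/20) = 891.25 m = 0.89 km

0.89 km


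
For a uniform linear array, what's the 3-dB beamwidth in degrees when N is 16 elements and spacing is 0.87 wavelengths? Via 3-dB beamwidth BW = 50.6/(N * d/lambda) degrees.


BW = 50.6 / (16 * 0.87) = 50.6 / 13.92 = 3.64

3.64 deg


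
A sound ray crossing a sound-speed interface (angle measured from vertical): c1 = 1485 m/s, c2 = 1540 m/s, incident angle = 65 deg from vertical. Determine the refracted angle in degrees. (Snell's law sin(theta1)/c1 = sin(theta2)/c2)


70.03 deg


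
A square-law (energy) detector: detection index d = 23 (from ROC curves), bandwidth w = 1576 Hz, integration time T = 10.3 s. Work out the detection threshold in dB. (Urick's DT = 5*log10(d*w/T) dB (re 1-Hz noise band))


17.73 dB


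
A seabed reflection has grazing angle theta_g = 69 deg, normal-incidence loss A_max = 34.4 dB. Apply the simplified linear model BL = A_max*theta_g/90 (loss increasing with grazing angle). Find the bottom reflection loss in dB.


26.37 dB


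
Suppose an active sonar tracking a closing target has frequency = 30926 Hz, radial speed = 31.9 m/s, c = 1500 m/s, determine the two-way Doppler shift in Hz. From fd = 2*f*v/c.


1315.39 Hz


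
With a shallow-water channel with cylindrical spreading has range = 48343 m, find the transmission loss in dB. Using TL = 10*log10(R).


TL = 10*log10(48343) = 46.84

46.84 dB


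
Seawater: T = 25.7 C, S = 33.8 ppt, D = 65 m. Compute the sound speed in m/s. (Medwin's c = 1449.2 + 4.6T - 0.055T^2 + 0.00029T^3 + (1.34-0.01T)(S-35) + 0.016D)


c = 1449.2 + 4.6*25.7 - 0.055*25.7^2 + 0.00029*25.7^3 + (1.34 - 0.01*25.7)*(33.8 - 35) + 0.016*65 = 1535.76

1535.76 m/s


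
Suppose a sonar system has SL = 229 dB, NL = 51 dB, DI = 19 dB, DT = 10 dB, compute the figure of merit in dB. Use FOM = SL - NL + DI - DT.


FOM = SL - NL + DI - DT = 229 - 51 + 19 - 10 = 187

187 dB


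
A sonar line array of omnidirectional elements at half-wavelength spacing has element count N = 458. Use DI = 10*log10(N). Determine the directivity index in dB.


DI = 10*log10(458) = 26.61

26.61 dB


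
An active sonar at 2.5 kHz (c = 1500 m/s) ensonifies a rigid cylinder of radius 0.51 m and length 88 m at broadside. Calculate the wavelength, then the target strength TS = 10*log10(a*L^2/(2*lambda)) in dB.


Step 1: lambda = c/f = 1500/2500 = 0.6 m
Step 2: TS = 10*log10(a*L^2/(2*lambda)) = 10*log10(0.51*88^2/(2*0.6)) = 35.17

35.17 dB


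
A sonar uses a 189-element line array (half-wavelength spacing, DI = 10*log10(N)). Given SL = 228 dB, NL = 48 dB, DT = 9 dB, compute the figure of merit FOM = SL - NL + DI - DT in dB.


Step 1: DI = 10*log10(189) = 22.76 dB
Step 2: FOM = SL - NL + DI - DT = 228 - 48 + 22.76 - 9 = 193.76

193.76 dB


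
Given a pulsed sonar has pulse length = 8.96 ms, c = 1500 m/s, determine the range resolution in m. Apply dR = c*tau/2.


dR = c*tau/2 = 1500 * 8.96e-3 / 2 = 6.72

6.72 m


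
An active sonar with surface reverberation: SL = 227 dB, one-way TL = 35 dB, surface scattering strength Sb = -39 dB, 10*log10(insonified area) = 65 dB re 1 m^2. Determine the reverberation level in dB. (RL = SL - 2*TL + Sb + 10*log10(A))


RL = SL - 2*TL + Sb + 10*log10(A) = 227 - 2*35 + (-39) + 65 = 183

183 dB


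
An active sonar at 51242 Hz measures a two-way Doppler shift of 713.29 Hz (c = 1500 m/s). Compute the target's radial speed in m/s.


10.44 m/s


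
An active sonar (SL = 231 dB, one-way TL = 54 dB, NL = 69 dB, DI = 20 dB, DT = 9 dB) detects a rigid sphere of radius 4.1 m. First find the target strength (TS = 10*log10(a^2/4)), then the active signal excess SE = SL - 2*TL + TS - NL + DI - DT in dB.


Step 1: TS = 10*log10(4.1^2/4) = 6.24 dB
Step 2: SE = SL - 2*TL + TS - NL + DI - DT = 231 - 2*54 + (6.24) - 69 + 20 - 9 = 71.24

71.24 dB


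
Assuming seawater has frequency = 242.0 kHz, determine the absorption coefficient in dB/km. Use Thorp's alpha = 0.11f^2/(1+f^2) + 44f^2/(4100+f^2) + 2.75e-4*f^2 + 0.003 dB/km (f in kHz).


57.339 dB/km


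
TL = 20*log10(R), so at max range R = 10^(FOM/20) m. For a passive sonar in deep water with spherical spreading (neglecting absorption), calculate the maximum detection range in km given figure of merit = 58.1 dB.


0.8 km


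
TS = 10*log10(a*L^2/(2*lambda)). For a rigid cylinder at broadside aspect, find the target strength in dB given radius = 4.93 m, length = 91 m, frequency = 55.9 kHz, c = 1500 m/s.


lambda = 1500/55900 = 0.02683 m
TS = 10*log10(4.93*91^2/(2*0.02683)) = 58.81

58.81 dB


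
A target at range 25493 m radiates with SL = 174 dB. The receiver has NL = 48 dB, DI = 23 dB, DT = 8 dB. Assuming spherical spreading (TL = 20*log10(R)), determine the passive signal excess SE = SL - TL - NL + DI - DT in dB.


52.87 dB


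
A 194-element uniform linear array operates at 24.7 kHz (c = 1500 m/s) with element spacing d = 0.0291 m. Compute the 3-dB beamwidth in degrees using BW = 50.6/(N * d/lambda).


0.54 deg


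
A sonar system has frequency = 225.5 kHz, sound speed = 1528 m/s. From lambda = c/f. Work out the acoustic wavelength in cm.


lambda = c/f = 1528 / 225500 = 0.0068 m = 0.68 cm

0.68 cm


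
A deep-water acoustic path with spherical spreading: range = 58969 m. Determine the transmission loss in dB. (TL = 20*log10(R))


95.41 dB


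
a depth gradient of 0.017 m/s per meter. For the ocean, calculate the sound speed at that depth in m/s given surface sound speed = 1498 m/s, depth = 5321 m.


c = 1498 + 0.017 * 5321 = 1588.457

1588.457 m/s


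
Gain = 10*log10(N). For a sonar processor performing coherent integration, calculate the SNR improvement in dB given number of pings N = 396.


Gain = 10*log10(396) = 25.98

25.98 dB


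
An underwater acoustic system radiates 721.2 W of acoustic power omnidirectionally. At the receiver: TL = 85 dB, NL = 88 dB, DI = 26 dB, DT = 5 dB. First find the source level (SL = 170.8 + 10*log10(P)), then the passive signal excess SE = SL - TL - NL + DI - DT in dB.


Step 1: SL = 170.8 + 10*log10(721.2) = 199.38 dB
Step 2: SE = SL - TL - NL + DI - DT = 199.38 - 85 - 88 + 26 - 5 = 47.38

47.38 dB


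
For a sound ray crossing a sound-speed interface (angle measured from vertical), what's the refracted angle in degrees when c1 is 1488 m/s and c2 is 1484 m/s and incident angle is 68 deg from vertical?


67.62 deg


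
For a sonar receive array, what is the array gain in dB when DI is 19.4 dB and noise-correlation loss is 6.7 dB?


12.7 dB


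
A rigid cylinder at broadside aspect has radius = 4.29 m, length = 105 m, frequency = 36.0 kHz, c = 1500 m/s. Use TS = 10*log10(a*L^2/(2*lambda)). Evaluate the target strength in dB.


57.54 dB


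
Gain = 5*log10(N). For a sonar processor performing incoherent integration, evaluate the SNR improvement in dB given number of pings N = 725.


14.3 dB


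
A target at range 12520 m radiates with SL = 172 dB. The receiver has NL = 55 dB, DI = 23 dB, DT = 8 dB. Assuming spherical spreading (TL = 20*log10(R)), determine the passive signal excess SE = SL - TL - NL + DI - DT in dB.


Step 1: TL = 20*log10(12520) = 81.95 dB
Step 2: SE = 172 - 81.95 - 55 + 23 - 8 = 50.05

50.05 dB


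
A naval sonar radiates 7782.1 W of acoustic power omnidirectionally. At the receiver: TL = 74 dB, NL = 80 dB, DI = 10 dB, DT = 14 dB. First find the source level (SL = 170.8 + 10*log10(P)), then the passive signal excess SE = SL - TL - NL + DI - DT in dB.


Step 1: SL = 170.8 + 10*log10(7782.1) = 209.71 dB
Step 2: SE = SL - TL - NL + DI - DT = 209.71 - 74 - 80 + 10 - 14 = 51.71

51.71 dB


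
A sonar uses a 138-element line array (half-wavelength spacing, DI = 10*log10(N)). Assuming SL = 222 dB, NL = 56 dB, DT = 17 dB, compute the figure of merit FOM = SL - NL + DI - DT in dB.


Step 1: DI = 10*log10(138) = 21.4 dB
Step 2: FOM = SL - NL + DI - DT = 222 - 56 + 21.4 - 17 = 170.4

170.4 dB


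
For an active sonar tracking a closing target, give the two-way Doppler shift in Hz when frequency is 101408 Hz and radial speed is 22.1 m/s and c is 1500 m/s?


fd = 2*f*v/c = 2 * 101408 * 22.1 / 1500 = 2988.16

2988.16 Hz


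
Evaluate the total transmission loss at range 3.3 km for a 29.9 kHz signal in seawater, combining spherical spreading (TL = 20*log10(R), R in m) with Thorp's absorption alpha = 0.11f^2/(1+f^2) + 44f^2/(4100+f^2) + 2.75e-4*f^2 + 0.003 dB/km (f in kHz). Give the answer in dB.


97.55 dB


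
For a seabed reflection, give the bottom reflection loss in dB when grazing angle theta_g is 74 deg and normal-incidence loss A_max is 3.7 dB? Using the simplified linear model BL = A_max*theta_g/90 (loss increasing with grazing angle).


3.04 dB


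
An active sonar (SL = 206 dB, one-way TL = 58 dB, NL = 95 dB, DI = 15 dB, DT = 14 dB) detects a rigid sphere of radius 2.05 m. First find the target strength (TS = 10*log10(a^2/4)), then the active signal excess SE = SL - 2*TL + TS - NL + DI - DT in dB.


Step 1: TS = 10*log10(2.05^2/4) = 0.21 dB
Step 2: SE = SL - 2*TL + TS - NL + DI - DT = 206 - 2*58 + (0.21) - 95 + 15 - 14 = -3.79

-3.79 dB


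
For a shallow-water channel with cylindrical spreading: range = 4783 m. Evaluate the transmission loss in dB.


TL = 10*log10(4783) = 36.8

36.8 dB


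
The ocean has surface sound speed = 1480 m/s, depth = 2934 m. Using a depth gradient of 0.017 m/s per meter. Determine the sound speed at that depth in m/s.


c = 1480 + 0.017 * 2934 = 1529.878

1529.878 m/s


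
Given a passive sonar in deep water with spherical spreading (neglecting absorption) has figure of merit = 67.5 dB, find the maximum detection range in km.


At max range FOM = TL, so 20*log10(R) = 67.5
R = 10^(67.5/20) = 2371.37 m = 2.37 km

2.37 km


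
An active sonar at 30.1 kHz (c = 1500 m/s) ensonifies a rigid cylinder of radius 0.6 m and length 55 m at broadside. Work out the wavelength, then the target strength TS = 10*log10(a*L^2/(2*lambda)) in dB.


Step 1: lambda = c/f = 1500/30100 = 0.04983 m
Step 2: TS = 10*log10(a*L^2/(2*lambda)) = 10*log10(0.6*55^2/(2*0.04983)) = 42.6

42.6 dB


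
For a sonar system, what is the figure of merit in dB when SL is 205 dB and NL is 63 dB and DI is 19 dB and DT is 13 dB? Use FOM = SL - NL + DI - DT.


FOM = SL - NL + DI - DT = 205 - 63 + 19 - 13 = 148

148 dB


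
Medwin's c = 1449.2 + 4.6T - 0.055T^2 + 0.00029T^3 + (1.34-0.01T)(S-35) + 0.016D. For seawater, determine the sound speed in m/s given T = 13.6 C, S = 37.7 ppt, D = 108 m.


c = 1449.2 + 4.6*13.6 - 0.055*13.6^2 + 0.00029*13.6^3 + (1.34 - 0.01*13.6)*(37.7 - 35) + 0.016*108 = 1507.3

1507.3 m/s


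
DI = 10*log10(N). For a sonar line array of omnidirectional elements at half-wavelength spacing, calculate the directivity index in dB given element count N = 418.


DI = 10*log10(418) = 26.21

26.21 dB


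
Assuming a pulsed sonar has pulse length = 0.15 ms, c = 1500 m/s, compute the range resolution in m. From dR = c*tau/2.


dR = c*tau/2 = 1500 * 0.15e-3 / 2 = 0.1125

0.1125 m


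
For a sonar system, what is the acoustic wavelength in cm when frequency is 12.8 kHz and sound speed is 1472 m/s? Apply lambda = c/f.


lambda = c/f = 1472 / 12800 = 0.115 m = 11.5 cm

11.5 cm


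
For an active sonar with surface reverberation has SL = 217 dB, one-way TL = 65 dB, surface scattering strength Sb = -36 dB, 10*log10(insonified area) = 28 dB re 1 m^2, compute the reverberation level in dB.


RL = SL - 2*TL + Sb + 10*log10(A) = 217 - 2*65 + (-36) + 28 = 79

79 dB


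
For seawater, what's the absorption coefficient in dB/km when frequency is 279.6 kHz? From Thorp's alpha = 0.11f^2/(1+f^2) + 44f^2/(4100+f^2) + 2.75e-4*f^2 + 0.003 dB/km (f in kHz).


63.419 dB/km


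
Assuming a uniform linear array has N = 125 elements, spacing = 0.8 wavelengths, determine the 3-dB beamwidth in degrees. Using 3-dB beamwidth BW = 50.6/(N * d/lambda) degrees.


BW = 50.6 / (125 * 0.8) = 50.6 / 100.0 = 0.51

0.51 deg


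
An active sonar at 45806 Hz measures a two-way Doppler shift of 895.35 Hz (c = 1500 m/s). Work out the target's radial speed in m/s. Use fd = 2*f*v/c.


From fd = 2*f*v/c, v = c*fd/(2*f) = 1500 * 895.35 / (2*45806) = 14.66

14.66 m/s


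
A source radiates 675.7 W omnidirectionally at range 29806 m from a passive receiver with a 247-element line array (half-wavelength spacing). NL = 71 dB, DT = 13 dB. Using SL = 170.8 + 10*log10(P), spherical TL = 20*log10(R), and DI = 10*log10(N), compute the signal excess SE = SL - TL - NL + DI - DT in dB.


Step 1: SL = 170.8 + 10*log10(675.7) = 199.1 dB
Step 2: TL = 20*log10(29806) = 89.49 dB
Step 3: DI = 10*log10(247) = 23.93 dB
Step 4: SE = SL - TL - NL + DI - DT = 199.1 - 89.49 - 71 + 23.93 - 13 = 49.54

49.54 dB


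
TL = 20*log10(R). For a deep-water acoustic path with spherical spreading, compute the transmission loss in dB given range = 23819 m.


87.54 dB


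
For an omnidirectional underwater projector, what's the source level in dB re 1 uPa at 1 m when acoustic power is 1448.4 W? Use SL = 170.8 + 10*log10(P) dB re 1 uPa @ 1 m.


SL = 170.8 + 10*log10(1448.4) = 170.8 + 31.61 = 202.41

202.41 dB


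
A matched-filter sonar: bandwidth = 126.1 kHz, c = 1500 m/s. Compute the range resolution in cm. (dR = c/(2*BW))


0.59 cm


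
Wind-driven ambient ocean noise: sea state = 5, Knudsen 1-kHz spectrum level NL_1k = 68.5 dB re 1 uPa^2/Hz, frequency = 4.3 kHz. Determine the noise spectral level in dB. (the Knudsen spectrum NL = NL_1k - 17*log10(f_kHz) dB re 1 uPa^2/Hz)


NL = NL_1k - 17*log10(f_kHz) = 68.5 - 17*log10(4.3) = 68.5 - (10.77) = 57.73

57.73 dB


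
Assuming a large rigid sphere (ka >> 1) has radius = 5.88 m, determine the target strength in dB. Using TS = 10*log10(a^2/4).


TS = 10*log10(5.88^2 / 4) = 10*log10(8.6436) = 9.37

9.37 dB


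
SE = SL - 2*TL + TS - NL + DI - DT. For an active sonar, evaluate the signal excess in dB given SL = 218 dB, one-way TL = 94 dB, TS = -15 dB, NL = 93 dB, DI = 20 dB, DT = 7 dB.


SE = SL - 2*TL + TS - NL + DI - DT = 218 - 2*94 + (-15) - 93 + 20 - 7 = -65

-65 dB


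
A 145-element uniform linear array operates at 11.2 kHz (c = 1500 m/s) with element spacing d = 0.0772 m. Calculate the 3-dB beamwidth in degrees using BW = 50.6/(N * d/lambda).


0.61 deg


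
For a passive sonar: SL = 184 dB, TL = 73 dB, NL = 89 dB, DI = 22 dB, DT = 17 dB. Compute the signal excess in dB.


SE = SL - TL - NL + DI - DT = 184 - 73 - 89 + 22 - 17 = 27

27 dB


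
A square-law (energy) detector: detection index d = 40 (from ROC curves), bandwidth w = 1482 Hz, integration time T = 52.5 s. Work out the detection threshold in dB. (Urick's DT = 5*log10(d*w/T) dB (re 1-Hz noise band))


DT = 5*log10(d*w/T) = 5*log10(40 * 1482 / 52.5) = 5*log10(1129.14) = 15.26

15.26 dB


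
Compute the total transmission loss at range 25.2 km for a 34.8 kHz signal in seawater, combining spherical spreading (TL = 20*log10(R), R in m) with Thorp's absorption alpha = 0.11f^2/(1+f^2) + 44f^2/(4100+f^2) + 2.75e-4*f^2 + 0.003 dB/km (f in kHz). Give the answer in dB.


352.1 dB


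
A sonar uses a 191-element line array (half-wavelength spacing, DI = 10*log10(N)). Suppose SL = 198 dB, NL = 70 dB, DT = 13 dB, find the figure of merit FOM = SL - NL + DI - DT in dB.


Step 1: DI = 10*log10(191) = 22.81 dB
Step 2: FOM = SL - NL + DI - DT = 198 - 70 + 22.81 - 13 = 137.81

137.81 dB


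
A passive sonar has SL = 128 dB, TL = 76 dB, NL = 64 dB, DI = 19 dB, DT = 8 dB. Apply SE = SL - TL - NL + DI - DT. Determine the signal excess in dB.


SE = SL - TL - NL + DI - DT = 128 - 76 - 64 + 19 - 8 = -1

-1 dB


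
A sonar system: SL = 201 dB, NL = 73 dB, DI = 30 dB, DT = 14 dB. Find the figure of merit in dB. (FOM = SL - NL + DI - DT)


FOM = SL - NL + DI - DT = 201 - 73 + 30 - 14 = 144

144 dB


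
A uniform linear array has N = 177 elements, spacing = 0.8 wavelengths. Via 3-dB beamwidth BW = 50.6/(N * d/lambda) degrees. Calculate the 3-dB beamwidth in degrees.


BW = 50.6 / (177 * 0.8) = 50.6 / 141.6 = 0.36

0.36 deg


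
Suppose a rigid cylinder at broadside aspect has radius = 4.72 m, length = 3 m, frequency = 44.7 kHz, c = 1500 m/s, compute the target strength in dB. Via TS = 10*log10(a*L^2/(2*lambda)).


lambda = 1500/44700 = 0.03356 m
TS = 10*log10(4.72*3^2/(2*0.03356)) = 28.01

28.01 dB


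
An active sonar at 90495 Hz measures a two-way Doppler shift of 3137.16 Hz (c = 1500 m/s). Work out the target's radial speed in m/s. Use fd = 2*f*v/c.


From fd = 2*f*v/c, v = c*fd/(2*f) = 1500 * 3137.16 / (2*90495) = 26.0

26.0 m/s


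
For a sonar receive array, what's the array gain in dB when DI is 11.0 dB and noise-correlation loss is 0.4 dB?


AG = DI - L_corr = 11.0 - 0.4 = 10.6

10.6 dB


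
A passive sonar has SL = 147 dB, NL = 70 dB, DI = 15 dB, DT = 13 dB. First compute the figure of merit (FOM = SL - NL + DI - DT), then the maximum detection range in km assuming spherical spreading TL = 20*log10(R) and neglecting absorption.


Step 1: FOM = SL - NL + DI - DT = 147 - 70 + 15 - 13 = 79 dB
Step 2: at max range FOM = TL = 20*log10(R), so R = 10^(79/20) = 8912.51 m = 8.91 km

8.91 km


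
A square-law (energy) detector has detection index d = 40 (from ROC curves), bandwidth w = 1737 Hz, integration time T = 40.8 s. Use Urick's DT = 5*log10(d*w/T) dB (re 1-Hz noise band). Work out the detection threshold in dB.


DT = 5*log10(d*w/T) = 5*log10(40 * 1737 / 40.8) = 5*log10(1702.94) = 16.16

16.16 dB


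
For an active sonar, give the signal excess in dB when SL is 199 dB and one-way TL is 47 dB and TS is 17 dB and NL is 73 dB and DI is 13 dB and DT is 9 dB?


SE = SL - 2*TL + TS - NL + DI - DT = 199 - 2*47 + (17) - 73 + 13 - 9 = 53

53 dB


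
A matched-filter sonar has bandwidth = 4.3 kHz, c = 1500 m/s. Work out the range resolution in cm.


17.44 cm


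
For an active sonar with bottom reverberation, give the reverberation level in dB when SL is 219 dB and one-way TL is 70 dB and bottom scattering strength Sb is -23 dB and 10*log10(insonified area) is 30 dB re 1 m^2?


RL = SL - 2*TL + Sb + 10*log10(A) = 219 - 2*70 + (-23) + 30 = 86

86 dB


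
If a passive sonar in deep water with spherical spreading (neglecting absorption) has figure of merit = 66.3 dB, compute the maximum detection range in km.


2.07 km


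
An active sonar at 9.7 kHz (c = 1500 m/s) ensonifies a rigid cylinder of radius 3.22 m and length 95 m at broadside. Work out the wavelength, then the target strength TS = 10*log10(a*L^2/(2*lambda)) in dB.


Step 1: lambda = c/f = 1500/9700 = 0.15464 m
Step 2: TS = 10*log10(a*L^2/(2*lambda)) = 10*log10(3.22*95^2/(2*0.15464)) = 49.73

49.73 dB


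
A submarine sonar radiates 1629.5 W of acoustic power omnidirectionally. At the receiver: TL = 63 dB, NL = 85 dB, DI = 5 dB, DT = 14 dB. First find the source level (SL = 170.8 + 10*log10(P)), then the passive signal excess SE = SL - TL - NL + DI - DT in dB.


Step 1: SL = 170.8 + 10*log10(1629.5) = 202.92 dB
Step 2: SE = SL - TL - NL + DI - DT = 202.92 - 63 - 85 + 5 - 14 = 45.92

45.92 dB
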